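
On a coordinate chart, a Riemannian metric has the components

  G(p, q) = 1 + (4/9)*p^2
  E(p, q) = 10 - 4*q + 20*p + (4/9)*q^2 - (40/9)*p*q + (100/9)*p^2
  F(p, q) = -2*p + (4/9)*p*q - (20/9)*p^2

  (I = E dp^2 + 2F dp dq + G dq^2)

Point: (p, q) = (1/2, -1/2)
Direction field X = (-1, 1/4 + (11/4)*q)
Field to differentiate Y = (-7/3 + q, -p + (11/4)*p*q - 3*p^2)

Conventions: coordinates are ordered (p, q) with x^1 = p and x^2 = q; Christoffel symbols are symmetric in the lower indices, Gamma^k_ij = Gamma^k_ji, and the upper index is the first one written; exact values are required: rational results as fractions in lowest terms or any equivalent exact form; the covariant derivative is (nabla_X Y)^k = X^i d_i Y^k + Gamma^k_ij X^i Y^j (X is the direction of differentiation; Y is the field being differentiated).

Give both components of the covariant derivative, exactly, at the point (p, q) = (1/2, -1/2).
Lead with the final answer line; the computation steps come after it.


Answer: (nabla_X Y)^p = 11/376, (nabla_X Y)^q = 169253/45120

E = 26, F = -5/3, G = 10/9 at the point
E_p = 100/3, E_q = -20/3, F_p = -40/9, F_q = 2/9, G_p = 4/9, G_q = 0
EG - F^2 = 235/9;  g^inv = (9/235) * [[10/9, 5/3], [5/3, 26]]
first-kind symbols [ij,l] = (1/2)(d_i g_jl + d_j g_il - d_l g_ij): [pp,p] = E_p/2 = 50/3, [pp,q] = F_p - E_q/2 = -10/9, [pq,p] = E_q/2 = -10/3, [pq,q] = G_p/2 = 2/9, [qq,p] = F_q - G_p/2 = 0, [qq,q] = G_q/2 = 0
Gamma^p_ij = (G*[ij,p] - F*[ij,q])/(EG - F^2), Gamma^q_ij = (E*[ij,q] - F*[ij,p])/(EG - F^2)
Gamma_ppp = 30/47, Gamma_ppq = -6/47, Gamma_pqq = 0, Gamma_qpp = -2/47, Gamma_qpq = 2/235, Gamma_qqq = 0
X = (-1, -9/8), Y = (-17/6, -31/16) at the point


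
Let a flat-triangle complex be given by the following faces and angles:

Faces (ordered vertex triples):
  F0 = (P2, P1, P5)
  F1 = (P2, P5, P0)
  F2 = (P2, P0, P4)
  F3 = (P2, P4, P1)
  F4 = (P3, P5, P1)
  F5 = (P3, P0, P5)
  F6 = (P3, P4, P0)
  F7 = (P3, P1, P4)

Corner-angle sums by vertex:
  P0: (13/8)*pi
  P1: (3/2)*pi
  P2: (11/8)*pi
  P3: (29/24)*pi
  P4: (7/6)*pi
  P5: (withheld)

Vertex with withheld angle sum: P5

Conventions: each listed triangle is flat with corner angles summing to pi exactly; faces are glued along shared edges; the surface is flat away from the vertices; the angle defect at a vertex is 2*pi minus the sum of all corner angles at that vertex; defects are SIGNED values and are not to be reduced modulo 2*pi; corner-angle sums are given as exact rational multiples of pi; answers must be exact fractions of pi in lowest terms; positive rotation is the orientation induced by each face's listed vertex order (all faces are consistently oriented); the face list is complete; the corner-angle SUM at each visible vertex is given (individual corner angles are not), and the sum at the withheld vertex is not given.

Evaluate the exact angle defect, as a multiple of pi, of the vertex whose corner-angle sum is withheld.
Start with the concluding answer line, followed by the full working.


Answer: defect(P5) = (7/8)*pi

V = 6, E = 12, F = 8; chi = V - E + F = 2
Gauss-Bonnet: total defect = 2*pi*chi = 4*pi; visible defects sum to (25/8)*pi


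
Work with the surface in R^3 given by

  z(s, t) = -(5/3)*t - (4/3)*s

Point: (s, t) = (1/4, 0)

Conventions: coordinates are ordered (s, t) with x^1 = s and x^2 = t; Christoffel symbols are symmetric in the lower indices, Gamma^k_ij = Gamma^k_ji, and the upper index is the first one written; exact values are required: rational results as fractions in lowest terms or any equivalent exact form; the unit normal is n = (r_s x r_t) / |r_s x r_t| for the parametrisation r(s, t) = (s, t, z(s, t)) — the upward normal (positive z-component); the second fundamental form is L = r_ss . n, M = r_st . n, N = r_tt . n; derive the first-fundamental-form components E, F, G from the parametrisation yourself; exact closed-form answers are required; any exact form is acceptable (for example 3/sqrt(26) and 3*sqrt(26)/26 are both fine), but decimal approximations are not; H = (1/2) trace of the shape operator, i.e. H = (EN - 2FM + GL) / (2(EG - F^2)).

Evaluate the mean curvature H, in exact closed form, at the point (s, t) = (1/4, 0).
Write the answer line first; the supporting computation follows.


Answer: H = 0

z_s = -4/3, z_t = -5/3, z_ss = 0, z_st = 0, z_tt = 0
E = 25/9, F = 20/9, G = 34/9; answer radicand W^2 = 50/9
unnormalised second-form numerators: l = 0, m = 0, n = 0; L = l/sqrt(50/9), and similarly M = m/sqrt(W^2), N = n/sqrt(W^2)
H = (E*n - 2*F*m + G*l) / (2*(EG - F^2)*sqrt(W^2)); E*n - 2*F*m + G*l = 0, EG - F^2 = 50/9, so H = (0)/sqrt(50/9)


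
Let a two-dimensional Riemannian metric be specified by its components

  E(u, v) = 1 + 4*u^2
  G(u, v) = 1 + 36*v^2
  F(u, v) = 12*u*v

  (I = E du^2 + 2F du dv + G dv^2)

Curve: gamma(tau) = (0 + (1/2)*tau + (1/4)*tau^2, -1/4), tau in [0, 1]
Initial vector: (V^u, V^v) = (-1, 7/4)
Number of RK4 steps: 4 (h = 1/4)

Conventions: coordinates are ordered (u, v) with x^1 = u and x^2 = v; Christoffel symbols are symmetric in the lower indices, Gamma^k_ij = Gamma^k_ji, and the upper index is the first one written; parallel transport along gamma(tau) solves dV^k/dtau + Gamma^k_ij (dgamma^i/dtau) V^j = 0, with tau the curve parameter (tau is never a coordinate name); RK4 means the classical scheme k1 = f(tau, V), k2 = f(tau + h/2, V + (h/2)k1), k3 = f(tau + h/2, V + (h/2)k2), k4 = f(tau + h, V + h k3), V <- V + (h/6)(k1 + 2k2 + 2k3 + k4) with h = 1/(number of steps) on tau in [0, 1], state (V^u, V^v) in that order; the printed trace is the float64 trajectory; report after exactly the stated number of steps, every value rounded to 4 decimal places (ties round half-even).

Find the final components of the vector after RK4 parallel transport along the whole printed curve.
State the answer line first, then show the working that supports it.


Answer: V^u = -0.7687, V^v = 1.2178

gamma'(tau) = (1/2 + (1/2)*tau, 0); f(tau, V)^k = -Gamma^k_ij(gamma(tau)) gamma'^i(tau) V^j; h = 1/4; intermediate values shown to 6 dp
curve data and Christoffel symbols at the stage parameters:
  tau = 0.000000: gamma = (0.000000, -0.250000), gamma' = (0.500000, 0.000000); Gamma_uuu = 0.000000, Gamma_uuv = 0.000000, Gamma_uvv = 0.000000, Gamma_vuu = -0.923077, Gamma_vuv = 0.000000, Gamma_vvv = -2.769231
  tau = 0.125000: gamma = (0.066406, -0.250000), gamma' = (0.562500, 0.000000); Gamma_uuu = 0.081290, Gamma_uuv = 0.000000, Gamma_uvv = 0.243869, Gamma_vuu = -0.918094, Gamma_vuv = 0.000000, Gamma_vvv = -2.754282
  tau = 0.250000: gamma = (0.140625, -0.250000), gamma' = (0.625000, 0.000000); Gamma_uuu = 0.168965, Gamma_uuv = 0.000000, Gamma_uvv = 0.506894, Gamma_vuu = -0.901144, Gamma_vuv = 0.000000, Gamma_vvv = -2.703432
  tau = 0.375000: gamma = (0.222656, -0.250000), gamma' = (0.687500, 0.000000); Gamma_uuu = 0.258279, Gamma_uuv = 0.000000, Gamma_uvv = 0.774838, Gamma_vuu = -0.869993, Gamma_vuv = 0.000000, Gamma_vvv = -2.609979
  tau = 0.500000: gamma = (0.312500, -0.250000), gamma' = (0.750000, 0.000000); Gamma_uuu = 0.343348, Gamma_uuv = 0.000000, Gamma_uvv = 1.030043, Gamma_vuu = -0.824034, Gamma_vuv = 0.000000, Gamma_vvv = -2.472103
  tau = 0.625000: gamma = (0.410156, -0.250000), gamma' = (0.812500, 0.000000); Gamma_uuu = 0.418216, Gamma_uuv = 0.000000, Gamma_uvv = 1.254648, Gamma_vuu = -0.764738, Gamma_vuv = 0.000000, Gamma_vvv = -2.294214
  tau = 0.750000: gamma = (0.515625, -0.250000), gamma' = (0.875000, 0.000000); Gamma_uuu = 0.478153, Gamma_uuv = 0.000000, Gamma_uvv = 1.434458, Gamma_vuu = -0.695495, Gamma_vuv = 0.000000, Gamma_vvv = -2.086484
  tau = 0.875000: gamma = (0.628906, -0.250000), gamma' = (0.937500, 0.000000); Gamma_uuu = 0.520608, Gamma_uuv = 0.000000, Gamma_uvv = 1.561823, Gamma_vuu = -0.620849, Gamma_vuv = 0.000000, Gamma_vvv = -1.862547
  tau = 1.000000: gamma = (0.750000, -0.250000), gamma' = (1.000000, 0.000000); Gamma_uuu = 0.545455, Gamma_uuv = 0.000000, Gamma_uvv = 1.636364, Gamma_vuu = -0.545455, Gamma_vuv = 0.000000, Gamma_vvv = -1.636364
step 0: V^u = -1.0000, V^v = 1.7500
step 1: k1 = (0.000000, -0.461538), k2 = (0.045725, -0.516428), k3 = (0.045464, -0.513476), k4 = (0.104403, -0.556814); V <- V + (h/6)(k1 + 2k2 + 2k3 + k4): V^u = -0.9881, V^v = 1.6217
step 2: k1 = (0.104341, -0.556485), k2 = (0.173129, -0.583172), k3 = (0.171602, -0.578029), k4 = (0.243386, -0.584127); V <- V + (h/6)(k1 + 2k2 + 2k3 + k4): V^u = -0.9448, V^v = 1.4775
step 3: k1 = (0.243305, -0.583932), k2 = (0.310721, -0.568175), k3 = (0.307857, -0.562939), k4 = (0.363103, -0.528149); V <- V + (h/6)(k1 + 2k2 + 2k3 + k4): V^u = -0.8680, V^v = 1.3369
step 4: k1 = (0.363165, -0.528240), k2 = (0.401498, -0.478805), k3 = (0.399159, -0.476016), k4 = (0.419034, -0.419034); V <- V + (h/6)(k1 + 2k2 + 2k3 + k4): V^u = -0.7687, V^v = 1.2178


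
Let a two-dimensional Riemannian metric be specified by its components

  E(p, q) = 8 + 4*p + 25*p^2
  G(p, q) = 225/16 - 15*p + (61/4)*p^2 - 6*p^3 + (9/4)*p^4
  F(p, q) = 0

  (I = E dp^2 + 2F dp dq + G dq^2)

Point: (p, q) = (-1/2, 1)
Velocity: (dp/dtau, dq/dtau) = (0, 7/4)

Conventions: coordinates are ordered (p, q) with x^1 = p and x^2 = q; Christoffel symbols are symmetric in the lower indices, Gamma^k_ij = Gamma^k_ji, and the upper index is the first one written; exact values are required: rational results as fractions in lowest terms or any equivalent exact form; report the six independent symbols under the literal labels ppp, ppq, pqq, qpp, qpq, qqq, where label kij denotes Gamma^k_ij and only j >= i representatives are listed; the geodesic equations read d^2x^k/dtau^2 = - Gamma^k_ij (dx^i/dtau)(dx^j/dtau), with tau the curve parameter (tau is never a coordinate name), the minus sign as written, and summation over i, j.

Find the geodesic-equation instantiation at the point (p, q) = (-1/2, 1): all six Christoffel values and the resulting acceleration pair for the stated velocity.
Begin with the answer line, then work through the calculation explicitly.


Answer: Gamma_ppp = -6/7, Gamma_ppq = 0, Gamma_pqq = 41/28, Gamma_qpp = 0, Gamma_qpq = -28/41, Gamma_qqq = 0; accelerations (d^2p/dtau^2, d^2q/dtau^2) = (-287/64, 0)

E = 49/4, F = 0, G = 1681/64 at the point
E_p = -21, E_q = 0, F_p = 0, F_q = 0, G_p = -287/8, G_q = 0
EG - F^2 = 82369/256;  g^inv = (256/82369) * [[1681/64, 0], [0, 49/4]]
first-kind symbols [ij,l] = (1/2)(d_i g_jl + d_j g_il - d_l g_ij): [pp,p] = E_p/2 = -21/2, [pp,q] = F_p - E_q/2 = 0, [pq,p] = E_q/2 = 0, [pq,q] = G_p/2 = -287/16, [qq,p] = F_q - G_p/2 = 287/16, [qq,q] = G_q/2 = 0
Gamma^p_ij = (G*[ij,p] - F*[ij,q])/(EG - F^2), Gamma^q_ij = (E*[ij,q] - F*[ij,p])/(EG - F^2)
Gamma_ppp = -6/7, Gamma_ppq = 0, Gamma_pqq = 41/28, Gamma_qpp = 0, Gamma_qpq = -28/41, Gamma_qqq = 0
d^2p/dtau^2 = -(Gamma_ppp*(0)^2 + 2*Gamma_ppq*(0)*(7/4) + Gamma_pqq*(7/4)^2) = -287/64
d^2q/dtau^2 = -(Gamma_qpp*(0)^2 + 2*Gamma_qpq*(0)*(7/4) + Gamma_qqq*(7/4)^2) = 0


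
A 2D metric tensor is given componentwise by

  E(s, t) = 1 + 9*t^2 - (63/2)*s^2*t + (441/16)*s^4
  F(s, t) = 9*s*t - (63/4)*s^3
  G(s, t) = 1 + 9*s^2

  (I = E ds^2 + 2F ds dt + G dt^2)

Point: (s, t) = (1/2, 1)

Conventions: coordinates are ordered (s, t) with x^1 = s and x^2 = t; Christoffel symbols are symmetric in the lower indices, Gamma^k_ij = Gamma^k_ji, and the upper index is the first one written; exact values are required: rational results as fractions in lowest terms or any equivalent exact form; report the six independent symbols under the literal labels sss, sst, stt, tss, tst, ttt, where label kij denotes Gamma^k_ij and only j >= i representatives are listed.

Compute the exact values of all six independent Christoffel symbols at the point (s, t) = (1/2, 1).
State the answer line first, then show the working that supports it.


Answer: Gamma_sss = -324/223, Gamma_sst = 1296/1561, Gamma_stt = 0, Gamma_tss = -288/223, Gamma_tst = 1152/1561, Gamma_ttt = 0

E = 985/256, F = 81/32, G = 13/4 at the point
E_s = -567/32, E_t = 81/8, F_s = -45/16, F_t = 9/2, G_s = 9, G_t = 0
EG - F^2 = 1561/256;  g^inv = (256/1561) * [[13/4, -81/32], [-81/32, 985/256]]
first-kind symbols [ij,l] = (1/2)(d_i g_jl + d_j g_il - d_l g_ij): [ss,s] = E_s/2 = -567/64, [ss,t] = F_s - E_t/2 = -63/8, [st,s] = E_t/2 = 81/16, [st,t] = G_s/2 = 9/2, [tt,s] = F_t - G_s/2 = 0, [tt,t] = G_t/2 = 0
Gamma^s_ij = (G*[ij,s] - F*[ij,t])/(EG - F^2), Gamma^t_ij = (E*[ij,t] - F*[ij,s])/(EG - F^2)


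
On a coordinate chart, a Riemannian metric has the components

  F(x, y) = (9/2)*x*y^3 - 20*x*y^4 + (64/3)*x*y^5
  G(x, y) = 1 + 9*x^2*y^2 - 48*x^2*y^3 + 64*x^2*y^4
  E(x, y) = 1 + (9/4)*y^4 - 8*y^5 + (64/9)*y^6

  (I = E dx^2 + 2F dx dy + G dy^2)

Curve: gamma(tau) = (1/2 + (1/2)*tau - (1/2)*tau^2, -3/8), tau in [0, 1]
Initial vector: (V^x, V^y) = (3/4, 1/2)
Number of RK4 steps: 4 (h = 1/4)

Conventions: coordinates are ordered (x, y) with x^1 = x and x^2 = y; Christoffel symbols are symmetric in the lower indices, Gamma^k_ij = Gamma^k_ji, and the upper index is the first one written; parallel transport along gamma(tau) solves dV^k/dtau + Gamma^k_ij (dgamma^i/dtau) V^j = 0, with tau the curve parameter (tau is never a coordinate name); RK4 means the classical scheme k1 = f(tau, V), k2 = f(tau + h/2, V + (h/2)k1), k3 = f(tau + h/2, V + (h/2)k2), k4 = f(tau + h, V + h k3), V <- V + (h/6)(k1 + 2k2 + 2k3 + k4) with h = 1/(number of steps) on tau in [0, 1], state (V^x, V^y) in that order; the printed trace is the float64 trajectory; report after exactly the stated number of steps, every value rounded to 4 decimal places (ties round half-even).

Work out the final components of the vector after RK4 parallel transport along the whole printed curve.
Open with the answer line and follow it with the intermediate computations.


Answer: V^x = 0.7500, V^y = 0.5000

gamma'(tau) = (1/2 - tau, 0); f(tau, V)^k = -Gamma^k_ij(gamma(tau)) gamma'^i(tau) V^j; h = 1/4; intermediate values shown to 6 dp
curve data and Christoffel symbols at the stage parameters:
  tau = 0.000000: gamma = (0.500000, -0.375000), gamma' = (0.500000, 0.000000); Gamma_xxx = 0.000000, Gamma_xxy = -0.331077, Gamma_xyy = 0.662154, Gamma_yxx = 0.000000, Gamma_yxy = 1.059446, Gamma_yyy = -2.118891
  tau = 0.125000: gamma = (0.554688, -0.375000), gamma' = (0.375000, 0.000000); Gamma_xxx = 0.000000, Gamma_xxy = -0.295021, Gamma_xyy = 0.654578, Gamma_yxx = 0.000000, Gamma_yxy = 1.047325, Gamma_yyy = -2.323752
  tau = 0.250000: gamma = (0.593750, -0.375000), gamma' = (0.250000, 0.000000); Gamma_xxx = 0.000000, Gamma_xxy = -0.271983, Gamma_xyy = 0.645960, Gamma_yxx = 0.000000, Gamma_yxy = 1.033536, Gamma_yyy = -2.454648
  tau = 0.375000: gamma = (0.617188, -0.375000), gamma' = (0.125000, 0.000000); Gamma_xxx = 0.000000, Gamma_xxy = -0.259179, Gamma_xyy = 0.639848, Gamma_yxx = 0.000000, Gamma_yxy = 1.023757, Gamma_yyy = -2.527400
  tau = 0.500000: gamma = (0.625000, -0.375000), gamma' = (0.000000, 0.000000); Gamma_xxx = 0.000000, Gamma_xxy = -0.255073, Gamma_xyy = 0.637682, Gamma_yxx = 0.000000, Gamma_yxy = 1.020292, Gamma_yyy = -2.550729
  tau = 0.625000: gamma = (0.617188, -0.375000), gamma' = (-0.125000, 0.000000); Gamma_xxx = 0.000000, Gamma_xxy = -0.259179, Gamma_xyy = 0.639848, Gamma_yxx = 0.000000, Gamma_yxy = 1.023757, Gamma_yyy = -2.527400
  tau = 0.750000: gamma = (0.593750, -0.375000), gamma' = (-0.250000, 0.000000); Gamma_xxx = 0.000000, Gamma_xxy = -0.271983, Gamma_xyy = 0.645960, Gamma_yxx = 0.000000, Gamma_yxy = 1.033536, Gamma_yyy = -2.454648
  tau = 0.875000: gamma = (0.554688, -0.375000), gamma' = (-0.375000, 0.000000); Gamma_xxx = 0.000000, Gamma_xxy = -0.295021, Gamma_xyy = 0.654578, Gamma_yxx = 0.000000, Gamma_yxy = 1.047325, Gamma_yyy = -2.323752
  tau = 1.000000: gamma = (0.500000, -0.375000), gamma' = (-0.500000, 0.000000); Gamma_xxx = 0.000000, Gamma_xxy = -0.331077, Gamma_xyy = 0.662154, Gamma_yxx = 0.000000, Gamma_yxy = 1.059446, Gamma_yyy = -2.118891
step 0: V^x = 0.7500, V^y = 0.5000
step 1: k1 = (0.082769, -0.264861), k2 = (0.051654, -0.183370), k3 = (0.052781, -0.187371), k4 = (0.030813, -0.117089); V <- V + (h/6)(k1 + 2k2 + 2k3 + k4): V^x = 0.7634, V^y = 0.4532
step 2: k1 = (0.030815, -0.117097), k2 = (0.014208, -0.056121), k3 = (0.014455, -0.057097), k4 = (0.000000, 0.000000); V <- V + (h/6)(k1 + 2k2 + 2k3 + k4): V^x = 0.7671, V^y = 0.4389
step 3: k1 = (0.000000, 0.000000), k2 = (-0.014218, 0.056163), k3 = (-0.014446, 0.057061), k4 = (-0.030812, 0.117085); V <- V + (h/6)(k1 + 2k2 + 2k3 + k4): V^x = 0.7634, V^y = 0.4532
step 4: k1 = (-0.030815, 0.117097), k2 = (-0.051757, 0.183738), k3 = (-0.052679, 0.187009), k4 = (-0.082760, 0.264831); V <- V + (h/6)(k1 + 2k2 + 2k3 + k4): V^x = 0.7500, V^y = 0.5000


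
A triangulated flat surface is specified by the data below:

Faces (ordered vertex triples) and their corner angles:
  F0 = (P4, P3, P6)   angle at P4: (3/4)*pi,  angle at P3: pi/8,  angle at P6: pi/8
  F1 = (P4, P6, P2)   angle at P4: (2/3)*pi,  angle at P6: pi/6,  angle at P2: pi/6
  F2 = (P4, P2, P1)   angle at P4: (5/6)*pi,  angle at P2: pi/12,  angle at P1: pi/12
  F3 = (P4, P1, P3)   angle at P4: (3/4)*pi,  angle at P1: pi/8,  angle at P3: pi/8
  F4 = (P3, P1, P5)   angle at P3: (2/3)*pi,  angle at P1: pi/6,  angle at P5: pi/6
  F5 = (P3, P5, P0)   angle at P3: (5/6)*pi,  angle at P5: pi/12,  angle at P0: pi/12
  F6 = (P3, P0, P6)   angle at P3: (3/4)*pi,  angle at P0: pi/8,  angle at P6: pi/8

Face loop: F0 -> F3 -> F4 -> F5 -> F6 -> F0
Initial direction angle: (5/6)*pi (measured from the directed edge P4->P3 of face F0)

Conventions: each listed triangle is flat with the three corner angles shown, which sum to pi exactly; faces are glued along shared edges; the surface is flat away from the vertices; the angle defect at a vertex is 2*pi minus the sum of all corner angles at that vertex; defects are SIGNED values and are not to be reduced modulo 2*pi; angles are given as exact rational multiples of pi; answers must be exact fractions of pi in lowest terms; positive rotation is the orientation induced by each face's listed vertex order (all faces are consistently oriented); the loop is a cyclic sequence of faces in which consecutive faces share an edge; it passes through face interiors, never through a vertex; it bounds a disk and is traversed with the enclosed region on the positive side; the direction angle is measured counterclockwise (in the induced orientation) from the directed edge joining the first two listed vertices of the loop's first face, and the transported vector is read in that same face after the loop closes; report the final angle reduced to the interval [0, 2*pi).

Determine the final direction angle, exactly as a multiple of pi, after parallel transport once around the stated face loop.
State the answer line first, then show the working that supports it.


Answer: final direction angle = pi/3

enclosed vertex P3: corner angles sum to (5/2)*pi, defect = 2*pi - (5/2)*pi = -pi/2
the final direction is the initial angle plus the enclosed defects, taken mod 2*pi in the induced orientation
final angle = (5/6)*pi - pi/2 = pi/3 (mod 2*pi)


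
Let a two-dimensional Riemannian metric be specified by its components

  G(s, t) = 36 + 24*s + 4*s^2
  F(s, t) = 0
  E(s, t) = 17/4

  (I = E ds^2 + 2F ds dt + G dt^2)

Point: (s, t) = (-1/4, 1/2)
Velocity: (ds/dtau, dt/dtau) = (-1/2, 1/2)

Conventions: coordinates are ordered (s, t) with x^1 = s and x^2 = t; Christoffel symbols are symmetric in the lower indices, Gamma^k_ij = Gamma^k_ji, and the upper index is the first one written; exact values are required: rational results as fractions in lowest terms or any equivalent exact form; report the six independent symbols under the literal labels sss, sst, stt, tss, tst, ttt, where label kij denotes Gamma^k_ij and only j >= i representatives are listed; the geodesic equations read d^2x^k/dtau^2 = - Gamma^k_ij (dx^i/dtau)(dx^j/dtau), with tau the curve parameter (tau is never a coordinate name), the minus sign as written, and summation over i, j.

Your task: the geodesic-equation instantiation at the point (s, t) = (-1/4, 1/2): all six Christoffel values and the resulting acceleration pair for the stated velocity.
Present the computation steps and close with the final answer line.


E = 17/4, F = 0, G = 121/4 at the point
E_s = 0, E_t = 0, F_s = 0, F_t = 0, G_s = 22, G_t = 0
EG - F^2 = 2057/16;  g^inv = (16/2057) * [[121/4, 0], [0, 17/4]]
first-kind symbols [ij,l] = (1/2)(d_i g_jl + d_j g_il - d_l g_ij): [ss,s] = E_s/2 = 0, [ss,t] = F_s - E_t/2 = 0, [st,s] = E_t/2 = 0, [st,t] = G_s/2 = 11, [tt,s] = F_t - G_s/2 = -11, [tt,t] = G_t/2 = 0
Gamma^s_ij = (G*[ij,s] - F*[ij,t])/(EG - F^2), Gamma^t_ij = (E*[ij,t] - F*[ij,s])/(EG - F^2)
Gamma_sss = 0, Gamma_sst = 0, Gamma_stt = -44/17, Gamma_tss = 0, Gamma_tst = 4/11, Gamma_ttt = 0
d^2s/dtau^2 = -(Gamma_sss*(-1/2)^2 + 2*Gamma_sst*(-1/2)*(1/2) + Gamma_stt*(1/2)^2) = 11/17
d^2t/dtau^2 = -(Gamma_tss*(-1/2)^2 + 2*Gamma_tst*(-1/2)*(1/2) + Gamma_ttt*(1/2)^2) = 2/11

Answer: Gamma_sss = 0, Gamma_sst = 0, Gamma_stt = -44/17, Gamma_tss = 0, Gamma_tst = 4/11, Gamma_ttt = 0; accelerations (d^2s/dtau^2, d^2t/dtau^2) = (11/17, 2/11)


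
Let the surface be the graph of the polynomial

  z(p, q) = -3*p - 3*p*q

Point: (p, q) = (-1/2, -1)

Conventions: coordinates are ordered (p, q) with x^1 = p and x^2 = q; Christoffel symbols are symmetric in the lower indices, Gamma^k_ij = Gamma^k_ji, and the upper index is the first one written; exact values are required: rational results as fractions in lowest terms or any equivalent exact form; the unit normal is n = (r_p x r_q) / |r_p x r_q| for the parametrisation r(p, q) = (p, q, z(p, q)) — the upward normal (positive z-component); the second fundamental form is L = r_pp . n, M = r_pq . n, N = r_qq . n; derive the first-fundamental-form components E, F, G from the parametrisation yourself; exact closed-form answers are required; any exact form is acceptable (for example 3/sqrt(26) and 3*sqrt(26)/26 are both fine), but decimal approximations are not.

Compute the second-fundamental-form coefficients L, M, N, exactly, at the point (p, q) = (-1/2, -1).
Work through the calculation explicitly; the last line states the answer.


z_p = 0, z_q = 3/2, z_pp = 0, z_pq = -3, z_qq = 0
E = 1, F = 0, G = 13/4; answer radicand W^2 = 13/4
unnormalised second-form numerators: l = 0, m = -3, n = 0; L = l/sqrt(13/4), and similarly M = m/sqrt(W^2), N = n/sqrt(W^2)

Answer: L = 0, M = -6*sqrt(13)/13, N = 0


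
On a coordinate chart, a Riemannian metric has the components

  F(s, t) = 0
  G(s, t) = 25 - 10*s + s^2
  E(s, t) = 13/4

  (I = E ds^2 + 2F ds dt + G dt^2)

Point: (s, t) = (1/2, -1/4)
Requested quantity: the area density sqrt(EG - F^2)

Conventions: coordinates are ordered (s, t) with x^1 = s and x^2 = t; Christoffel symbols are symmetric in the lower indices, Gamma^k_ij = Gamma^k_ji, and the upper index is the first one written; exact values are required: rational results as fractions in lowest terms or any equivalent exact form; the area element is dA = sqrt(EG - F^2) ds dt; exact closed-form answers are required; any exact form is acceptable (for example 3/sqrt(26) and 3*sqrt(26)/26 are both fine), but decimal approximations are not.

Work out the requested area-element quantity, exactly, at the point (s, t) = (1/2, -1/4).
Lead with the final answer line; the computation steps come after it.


Answer: sqrt(EG - F^2) = 9*sqrt(13)/4

E = 13/4, F = 0, G = 81/4; EG - F^2 = 1053/16


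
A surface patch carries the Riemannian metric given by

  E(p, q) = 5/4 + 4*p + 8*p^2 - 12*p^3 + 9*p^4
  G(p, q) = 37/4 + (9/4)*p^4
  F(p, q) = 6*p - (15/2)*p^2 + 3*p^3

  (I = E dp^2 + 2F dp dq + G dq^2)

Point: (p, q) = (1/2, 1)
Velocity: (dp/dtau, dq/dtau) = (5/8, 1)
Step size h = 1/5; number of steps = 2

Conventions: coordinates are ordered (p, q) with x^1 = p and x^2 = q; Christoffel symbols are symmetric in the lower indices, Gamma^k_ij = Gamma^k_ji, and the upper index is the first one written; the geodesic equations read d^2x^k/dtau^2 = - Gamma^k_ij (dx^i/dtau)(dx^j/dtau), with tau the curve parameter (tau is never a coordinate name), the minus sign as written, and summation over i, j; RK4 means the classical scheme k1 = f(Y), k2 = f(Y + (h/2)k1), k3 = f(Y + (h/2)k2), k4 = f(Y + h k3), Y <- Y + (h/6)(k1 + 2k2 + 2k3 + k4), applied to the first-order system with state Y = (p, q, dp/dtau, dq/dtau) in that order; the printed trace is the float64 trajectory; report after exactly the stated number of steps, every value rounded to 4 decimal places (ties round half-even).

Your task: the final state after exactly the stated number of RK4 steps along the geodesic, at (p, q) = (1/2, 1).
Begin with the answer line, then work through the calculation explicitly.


Answer: p = 0.7418, q = 1.3911, dp/dtau = 0.5967, dq/dtau = 0.9469

f(Y) = (dp/dtau, dq/dtau, -Gamma^p_ij Y'^i Y'^j, -Gamma^q_ij Y'^i Y'^j) with the Gammas evaluated at the stage position; h = 0.200000; intermediate values shown to 6 dp
step 0: p = 0.5000, q = 1.0000, dp/dtau = 0.6250, dq/dtau = 1.0000
step 1:
  k1: at (p, q) = (0.500000, 1.000000), (dp/dtau, dq/dtau) = (0.625000, 1.000000); Gamma_ppp = 0.891306, Gamma_ppq = -0.022061, Gamma_pqq = -0.138108, Gamma_qpp = -0.062505, Gamma_qpq = 0.063424, Gamma_qqq = 0.022061; k1 = (0.625000, 1.000000, -0.182483, -0.076925)
  k2: at (p, q) = (0.562500, 1.100000), (dp/dtau, dq/dtau) = (0.606752, 0.992308); Gamma_ppp = 0.866797, Gamma_ppq = -0.028548, Gamma_pqq = -0.176117, Gamma_qpp = -0.097216, Gamma_qpq = 0.089153, Gamma_qqq = 0.028548; k2 = (0.606752, 0.992308, -0.111315, -0.099676)
  k3: at (p, q) = (0.560675, 1.099231), (dp/dtau, dq/dtau) = (0.613868, 0.990032); Gamma_ppp = 0.867305, Gamma_ppq = -0.028356, Gamma_pqq = -0.174964, Gamma_qpp = -0.096317, Gamma_qpq = 0.088327, Gamma_qqq = 0.028356; k3 = (0.613868, 0.990032, -0.120871, -0.098859)
  k4: at (p, q) = (0.622774, 1.198006), (dp/dtau, dq/dtau) = (0.600826, 0.980228); Gamma_ppp = 0.856709, Gamma_ppq = -0.034862, Gamma_pqq = -0.215326, Gamma_qpp = -0.123163, Gamma_qpq = 0.119003, Gamma_qqq = 0.034862; k4 = (0.600826, 0.980228, -0.061306, -0.129209)
  Y <- Y + (h/6)(k1 + 2k2 + 2k3 + k4): p = 0.6222, q = 1.1982, dp/dtau = 0.6014, dq/dtau = 0.9799
step 2:
  k1: at (p, q) = (0.622236, 1.198164), (dp/dtau, dq/dtau) = (0.601395, 0.979893); Gamma_ppp = 0.856743, Gamma_ppq = -0.034807, Gamma_pqq = -0.214967, Gamma_qpp = -0.122964, Gamma_qpq = 0.118715, Gamma_qqq = 0.034807; k1 = (0.601395, 0.979893, -0.062430, -0.128865)
  k2: at (p, q) = (0.682375, 1.296153), (dp/dtau, dq/dtau) = (0.595152, 0.967007); Gamma_ppp = 0.858672, Gamma_ppq = -0.040816, Gamma_pqq = -0.255567, Gamma_qpp = -0.141747, Gamma_qpq = 0.153350, Gamma_qqq = 0.040816; k2 = (0.595152, 0.967007, -0.018185, -0.164470)
  k3: at (p, q) = (0.681751, 1.294864), (dp/dtau, dq/dtau) = (0.599576, 0.963446); Gamma_ppp = 0.858595, Gamma_ppq = -0.040756, Gamma_pqq = -0.255142, Gamma_qpp = -0.141588, Gamma_qpq = 0.152966, Gamma_qqq = 0.040756; k3 = (0.599576, 0.963446, -0.024742, -0.163656)
  k4: at (p, q) = (0.742151, 1.390853), (dp/dtau, dq/dtau) = (0.596446, 0.947162); Gamma_ppp = 0.871067, Gamma_ppq = -0.046183, Gamma_pqq = -0.296273, Gamma_qpp = -0.153419, Gamma_qpq = 0.192393, Gamma_qqq = 0.046183; k4 = (0.596446, 0.947162, 0.008091, -0.204231)
  Y <- Y + (h/6)(k1 + 2k2 + 2k3 + k4): p = 0.7418, q = 1.3911, dp/dtau = 0.5967, dq/dtau = 0.9469


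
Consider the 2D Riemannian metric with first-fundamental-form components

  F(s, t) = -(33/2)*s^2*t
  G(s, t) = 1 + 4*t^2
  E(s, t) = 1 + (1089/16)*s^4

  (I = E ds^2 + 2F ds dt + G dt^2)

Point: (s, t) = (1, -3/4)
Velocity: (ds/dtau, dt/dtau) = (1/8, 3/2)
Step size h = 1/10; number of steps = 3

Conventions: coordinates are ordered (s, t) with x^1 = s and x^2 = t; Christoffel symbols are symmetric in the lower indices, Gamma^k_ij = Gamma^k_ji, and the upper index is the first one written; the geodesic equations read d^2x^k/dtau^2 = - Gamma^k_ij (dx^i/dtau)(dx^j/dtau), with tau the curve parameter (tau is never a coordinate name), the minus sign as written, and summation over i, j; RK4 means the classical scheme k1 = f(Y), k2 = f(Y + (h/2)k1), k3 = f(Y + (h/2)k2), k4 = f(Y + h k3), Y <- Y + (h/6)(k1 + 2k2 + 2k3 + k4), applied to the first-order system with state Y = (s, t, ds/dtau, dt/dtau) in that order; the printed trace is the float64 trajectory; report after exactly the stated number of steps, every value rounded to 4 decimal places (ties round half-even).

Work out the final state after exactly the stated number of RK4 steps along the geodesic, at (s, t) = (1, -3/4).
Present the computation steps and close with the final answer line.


f(Y) = (ds/dtau, dt/dtau, -Gamma^s_ij Y'^i Y'^j, -Gamma^t_ij Y'^i Y'^j) with the Gammas evaluated at the stage position; h = 0.100000; intermediate values shown to 6 dp
step 0: s = 1.0000, t = -0.7500, ds/dtau = 0.1250, dt/dtau = 1.5000
step 1:
  k1: at (s, t) = (1.000000, -0.750000), (ds/dtau, dt/dtau) = (0.125000, 1.500000); Gamma_sss = 1.908852, Gamma_sst = 0.000000, Gamma_stt = -0.231376, Gamma_tss = 0.347064, Gamma_tst = 0.000000, Gamma_ttt = -0.042068; k1 = (0.125000, 1.500000, 0.490770, 0.089231)
  k2: at (s, t) = (1.006250, -0.675000), (ds/dtau, dt/dtau) = (0.149539, 1.504462); Gamma_sss = 1.910309, Gamma_sst = 0.000000, Gamma_stt = -0.230114, Gamma_tss = 0.308725, Gamma_tst = 0.000000, Gamma_ttt = -0.037189; k2 = (0.149539, 1.504462, 0.478124, 0.077270)
  k3: at (s, t) = (1.007477, -0.674777), (ds/dtau, dt/dtau) = (0.148906, 1.503863); Gamma_sss = 1.908374, Gamma_sst = 0.000000, Gamma_stt = -0.229601, Gamma_tss = 0.307560, Gamma_tst = 0.000000, Gamma_ttt = -0.037003; k3 = (0.148906, 1.503863, 0.476953, 0.076867)
  k4: at (s, t) = (1.014891, -0.599614), (ds/dtau, dt/dtau) = (0.172695, 1.507687); Gamma_sss = 1.906289, Gamma_sst = 0.000000, Gamma_stt = -0.227675, Gamma_tss = 0.269028, Gamma_tst = 0.000000, Gamma_ttt = -0.032131; k4 = (0.172695, 1.507687, 0.460680, 0.065014)
  Y <- Y + (h/6)(k1 + 2k2 + 2k3 + k4): s = 1.0149, t = -0.5996, ds/dtau = 0.1727, dt/dtau = 1.5077
step 2:
  k1: at (s, t) = (1.014910, -0.599594), (ds/dtau, dt/dtau) = (0.172693, 1.507709); Gamma_sss = 1.906260, Gamma_sst = 0.000000, Gamma_stt = -0.227667, Gamma_tss = 0.269005, Gamma_tst = 0.000000, Gamma_ttt = -0.032128; k1 = (0.172693, 1.507709, 0.460680, 0.065010)
  k2: at (s, t) = (1.023544, -0.524209), (ds/dtau, dt/dtau) = (0.195727, 1.510959); Gamma_sss = 1.900587, Gamma_sst = 0.000000, Gamma_stt = -0.225075, Gamma_tss = 0.230545, Gamma_tst = 0.000000, Gamma_ttt = -0.027302; k2 = (0.195727, 1.510959, 0.441035, 0.053498)
  k3: at (s, t) = (1.024696, -0.524046), (ds/dtau, dt/dtau) = (0.194745, 1.510384); Gamma_sss = 1.898700, Gamma_sst = 0.000000, Gamma_stt = -0.224599, Gamma_tss = 0.229727, Gamma_tst = 0.000000, Gamma_ttt = -0.027175; k3 = (0.194745, 1.510384, 0.440358, 0.053280)
  k4: at (s, t) = (1.034384, -0.448556), (ds/dtau, dt/dtau) = (0.216729, 1.513037); Gamma_sss = 1.889745, Gamma_sst = 0.000000, Gamma_stt = -0.221446, Gamma_tss = 0.192058, Gamma_tst = 0.000000, Gamma_ttt = -0.022506; k4 = (0.216729, 1.513037, 0.418187, 0.042501)
  Y <- Y + (h/6)(k1 + 2k2 + 2k3 + k4): s = 1.0344, t = -0.4485, ds/dtau = 0.2167, dt/dtau = 1.5131
step 3:
  k1: at (s, t) = (1.034416, -0.448537), (ds/dtau, dt/dtau) = (0.216721, 1.513060); Gamma_sss = 1.889694, Gamma_sst = 0.000000, Gamma_stt = -0.221433, Gamma_tss = 0.192033, Gamma_tst = 0.000000, Gamma_ttt = -0.022502; k1 = (0.216721, 1.513060, 0.418183, 0.042496)
  k2: at (s, t) = (1.045252, -0.372884), (ds/dtau, dt/dtau) = (0.237630, 1.515185); Gamma_sss = 1.877453, Gamma_sst = 0.000000, Gamma_stt = -0.217718, Gamma_tss = 0.155338, Gamma_tst = 0.000000, Gamma_ttt = -0.018014; k2 = (0.237630, 1.515185, 0.393817, 0.032584)
  k3: at (s, t) = (1.046297, -0.372778), (ds/dtau, dt/dtau) = (0.236412, 1.514689); Gamma_sss = 1.875725, Gamma_sst = 0.000000, Gamma_stt = -0.217300, Gamma_tss = 0.154841, Gamma_tst = 0.000000, Gamma_ttt = -0.017938; k3 = (0.236412, 1.514689, 0.393713, 0.032501)
  k4: at (s, t) = (1.058057, -0.297068), (ds/dtau, dt/dtau) = (0.256092, 1.516310); Gamma_sss = 1.860742, Gamma_sst = 0.000000, Gamma_stt = -0.213169, Gamma_tss = 0.119702, Gamma_tst = 0.000000, Gamma_ttt = -0.013713; k4 = (0.256092, 1.516310, 0.368083, 0.023679)
  Y <- Y + (h/6)(k1 + 2k2 + 2k3 + k4): s = 1.0581, t = -0.2971, ds/dtau = 0.2561, dt/dtau = 1.5163

Answer: s = 1.0581, t = -0.2971, ds/dtau = 0.2561, dt/dtau = 1.5163


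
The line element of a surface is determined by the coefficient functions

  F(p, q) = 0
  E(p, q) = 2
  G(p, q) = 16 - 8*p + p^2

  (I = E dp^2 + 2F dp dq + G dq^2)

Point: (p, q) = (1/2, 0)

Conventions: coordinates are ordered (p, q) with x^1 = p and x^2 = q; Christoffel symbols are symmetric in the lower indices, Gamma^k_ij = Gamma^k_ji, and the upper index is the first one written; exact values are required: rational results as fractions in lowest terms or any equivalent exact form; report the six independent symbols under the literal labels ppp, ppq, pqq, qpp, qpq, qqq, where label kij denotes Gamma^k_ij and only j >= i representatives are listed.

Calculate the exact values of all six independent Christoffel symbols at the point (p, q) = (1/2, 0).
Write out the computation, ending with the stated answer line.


E = 2, F = 0, G = 49/4 at the point
E_p = 0, E_q = 0, F_p = 0, F_q = 0, G_p = -7, G_q = 0
EG - F^2 = 49/2;  g^inv = (2/49) * [[49/4, 0], [0, 2]]
first-kind symbols [ij,l] = (1/2)(d_i g_jl + d_j g_il - d_l g_ij): [pp,p] = E_p/2 = 0, [pp,q] = F_p - E_q/2 = 0, [pq,p] = E_q/2 = 0, [pq,q] = G_p/2 = -7/2, [qq,p] = F_q - G_p/2 = 7/2, [qq,q] = G_q/2 = 0
Gamma^p_ij = (G*[ij,p] - F*[ij,q])/(EG - F^2), Gamma^q_ij = (E*[ij,q] - F*[ij,p])/(EG - F^2)

Answer: Gamma_ppp = 0, Gamma_ppq = 0, Gamma_pqq = 7/4, Gamma_qpp = 0, Gamma_qpq = -2/7, Gamma_qqq = 0


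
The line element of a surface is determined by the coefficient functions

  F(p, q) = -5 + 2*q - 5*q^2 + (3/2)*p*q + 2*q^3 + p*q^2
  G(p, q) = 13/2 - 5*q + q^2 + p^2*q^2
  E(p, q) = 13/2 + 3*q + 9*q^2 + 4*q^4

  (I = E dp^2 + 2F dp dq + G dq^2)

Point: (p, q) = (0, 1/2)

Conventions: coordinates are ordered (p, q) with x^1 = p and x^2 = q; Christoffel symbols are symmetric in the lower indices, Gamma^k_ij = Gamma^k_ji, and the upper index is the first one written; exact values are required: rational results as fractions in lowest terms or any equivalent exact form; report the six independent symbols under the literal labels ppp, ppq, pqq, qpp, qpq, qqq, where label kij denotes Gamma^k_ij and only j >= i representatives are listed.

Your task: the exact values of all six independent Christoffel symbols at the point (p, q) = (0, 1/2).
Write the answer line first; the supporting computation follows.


Answer: Gamma_ppp = -240/157, Gamma_ppq = 238/157, Gamma_pqq = -131/157, Gamma_qpp = -504/157, Gamma_qpq = 280/157, Gamma_qqq = -228/157

E = 21/2, F = -5, G = 17/4 at the point
E_p = 0, E_q = 14, F_p = 1, F_q = -3/2, G_p = 0, G_q = -4
EG - F^2 = 157/8;  g^inv = (8/157) * [[17/4, 5], [5, 21/2]]
first-kind symbols [ij,l] = (1/2)(d_i g_jl + d_j g_il - d_l g_ij): [pp,p] = E_p/2 = 0, [pp,q] = F_p - E_q/2 = -6, [pq,p] = E_q/2 = 7, [pq,q] = G_p/2 = 0, [qq,p] = F_q - G_p/2 = -3/2, [qq,q] = G_q/2 = -2
Gamma^p_ij = (G*[ij,p] - F*[ij,q])/(EG - F^2), Gamma^q_ij = (E*[ij,q] - F*[ij,p])/(EG - F^2)


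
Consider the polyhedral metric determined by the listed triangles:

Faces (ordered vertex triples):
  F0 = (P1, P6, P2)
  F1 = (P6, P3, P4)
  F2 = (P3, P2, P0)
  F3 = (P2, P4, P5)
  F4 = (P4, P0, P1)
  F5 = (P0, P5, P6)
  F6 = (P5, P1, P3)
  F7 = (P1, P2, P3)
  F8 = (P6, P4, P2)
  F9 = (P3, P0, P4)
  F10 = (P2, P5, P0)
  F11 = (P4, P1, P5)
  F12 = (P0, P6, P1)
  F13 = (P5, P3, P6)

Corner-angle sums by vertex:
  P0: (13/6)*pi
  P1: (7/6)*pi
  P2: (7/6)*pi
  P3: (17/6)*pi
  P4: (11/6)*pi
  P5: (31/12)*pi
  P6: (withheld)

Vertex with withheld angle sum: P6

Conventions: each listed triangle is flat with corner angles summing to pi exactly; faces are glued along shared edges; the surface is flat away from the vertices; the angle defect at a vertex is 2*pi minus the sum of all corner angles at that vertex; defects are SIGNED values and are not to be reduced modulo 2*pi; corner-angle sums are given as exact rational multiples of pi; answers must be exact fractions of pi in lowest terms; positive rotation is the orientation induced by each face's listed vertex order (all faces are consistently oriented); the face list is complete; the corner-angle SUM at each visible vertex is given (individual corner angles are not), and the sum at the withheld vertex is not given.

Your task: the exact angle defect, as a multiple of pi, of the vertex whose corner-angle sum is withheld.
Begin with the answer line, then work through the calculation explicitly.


Answer: defect(P6) = -pi/4

V = 7, E = 21, F = 14; chi = V - E + F = 0
Gauss-Bonnet: total defect = 2*pi*chi = 0; visible defects sum to pi/4


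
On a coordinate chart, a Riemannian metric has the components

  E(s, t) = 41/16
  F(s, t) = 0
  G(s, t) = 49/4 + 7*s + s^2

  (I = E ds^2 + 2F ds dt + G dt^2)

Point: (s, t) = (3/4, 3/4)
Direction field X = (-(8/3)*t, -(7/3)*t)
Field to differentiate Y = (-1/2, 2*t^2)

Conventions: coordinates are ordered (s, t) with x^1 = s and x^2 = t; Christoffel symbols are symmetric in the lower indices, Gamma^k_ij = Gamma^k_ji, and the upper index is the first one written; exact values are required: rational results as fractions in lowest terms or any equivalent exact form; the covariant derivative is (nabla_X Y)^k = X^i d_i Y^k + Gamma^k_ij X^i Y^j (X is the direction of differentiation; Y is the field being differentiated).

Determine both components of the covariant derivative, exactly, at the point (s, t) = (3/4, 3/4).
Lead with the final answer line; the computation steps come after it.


Answer: (nabla_X Y)^s = 1071/328, (nabla_X Y)^t = -379/68

E = 41/16, F = 0, G = 289/16 at the point
E_s = 0, E_t = 0, F_s = 0, F_t = 0, G_s = 17/2, G_t = 0
EG - F^2 = 11849/256;  g^inv = (256/11849) * [[289/16, 0], [0, 41/16]]
first-kind symbols [ij,l] = (1/2)(d_i g_jl + d_j g_il - d_l g_ij): [ss,s] = E_s/2 = 0, [ss,t] = F_s - E_t/2 = 0, [st,s] = E_t/2 = 0, [st,t] = G_s/2 = 17/4, [tt,s] = F_t - G_s/2 = -17/4, [tt,t] = G_t/2 = 0
Gamma^s_ij = (G*[ij,s] - F*[ij,t])/(EG - F^2), Gamma^t_ij = (E*[ij,t] - F*[ij,s])/(EG - F^2)
Gamma_sss = 0, Gamma_sst = 0, Gamma_stt = -68/41, Gamma_tss = 0, Gamma_tst = 4/17, Gamma_ttt = 0
X = (-2, -7/4), Y = (-1/2, 9/8) at the point


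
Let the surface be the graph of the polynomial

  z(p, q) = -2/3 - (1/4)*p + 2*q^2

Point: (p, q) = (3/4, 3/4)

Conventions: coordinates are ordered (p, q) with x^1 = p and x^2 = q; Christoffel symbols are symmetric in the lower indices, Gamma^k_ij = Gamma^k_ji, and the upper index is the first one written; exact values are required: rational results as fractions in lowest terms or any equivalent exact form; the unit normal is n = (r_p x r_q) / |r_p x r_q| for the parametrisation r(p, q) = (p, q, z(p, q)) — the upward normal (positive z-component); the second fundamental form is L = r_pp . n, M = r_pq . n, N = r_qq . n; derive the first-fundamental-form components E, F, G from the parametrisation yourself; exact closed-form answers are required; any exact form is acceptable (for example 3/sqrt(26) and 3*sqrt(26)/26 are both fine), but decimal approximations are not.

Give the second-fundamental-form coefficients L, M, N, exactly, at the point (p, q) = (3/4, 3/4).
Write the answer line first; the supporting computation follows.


Answer: L = 0, M = 0, N = 16*sqrt(161)/161

z_p = -1/4, z_q = 3, z_pp = 0, z_pq = 0, z_qq = 4
E = 17/16, F = -3/4, G = 10; answer radicand W^2 = 161/16
unnormalised second-form numerators: l = 0, m = 0, n = 4; L = l/sqrt(161/16), and similarly M = m/sqrt(W^2), N = n/sqrt(W^2)


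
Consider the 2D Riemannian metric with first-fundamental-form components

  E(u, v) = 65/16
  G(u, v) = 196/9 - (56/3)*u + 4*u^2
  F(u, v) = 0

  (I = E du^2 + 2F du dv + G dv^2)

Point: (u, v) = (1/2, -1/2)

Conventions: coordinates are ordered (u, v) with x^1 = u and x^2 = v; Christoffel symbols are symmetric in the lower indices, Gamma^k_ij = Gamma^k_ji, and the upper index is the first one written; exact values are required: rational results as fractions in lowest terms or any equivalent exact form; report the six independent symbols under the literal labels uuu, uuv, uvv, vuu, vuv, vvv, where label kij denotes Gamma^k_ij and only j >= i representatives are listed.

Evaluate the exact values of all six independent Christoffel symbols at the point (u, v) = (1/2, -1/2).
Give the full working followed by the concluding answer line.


E = 65/16, F = 0, G = 121/9 at the point
E_u = 0, E_v = 0, F_u = 0, F_v = 0, G_u = -44/3, G_v = 0
EG - F^2 = 7865/144;  g^inv = (144/7865) * [[121/9, 0], [0, 65/16]]
first-kind symbols [ij,l] = (1/2)(d_i g_jl + d_j g_il - d_l g_ij): [uu,u] = E_u/2 = 0, [uu,v] = F_u - E_v/2 = 0, [uv,u] = E_v/2 = 0, [uv,v] = G_u/2 = -22/3, [vv,u] = F_v - G_u/2 = 22/3, [vv,v] = G_v/2 = 0
Gamma^u_ij = (G*[ij,u] - F*[ij,v])/(EG - F^2), Gamma^v_ij = (E*[ij,v] - F*[ij,u])/(EG - F^2)

Answer: Gamma_uuu = 0, Gamma_uuv = 0, Gamma_uvv = 352/195, Gamma_vuu = 0, Gamma_vuv = -6/11, Gamma_vvv = 0
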